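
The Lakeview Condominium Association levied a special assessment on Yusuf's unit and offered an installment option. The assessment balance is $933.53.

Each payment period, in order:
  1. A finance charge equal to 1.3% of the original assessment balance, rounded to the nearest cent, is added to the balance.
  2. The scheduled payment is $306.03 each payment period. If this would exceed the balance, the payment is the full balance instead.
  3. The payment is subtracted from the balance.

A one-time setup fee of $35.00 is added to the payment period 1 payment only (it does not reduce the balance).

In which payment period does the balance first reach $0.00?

4

Payment period 1: opening $933.53; interest $12.14 → $945.67; payment $306.03 (+ $35.00 fee); balance $639.64
Payment period 2: opening $639.64; interest $12.14 → $651.78; payment $306.03; balance $345.75
Payment period 3: opening $345.75; interest $12.14 → $357.89; payment $306.03; balance $51.86
Payment period 4: opening $51.86; interest $12.14 → $64.00; payment $64.00; balance $0.00
Balance reaches $0.00 in payment period 4.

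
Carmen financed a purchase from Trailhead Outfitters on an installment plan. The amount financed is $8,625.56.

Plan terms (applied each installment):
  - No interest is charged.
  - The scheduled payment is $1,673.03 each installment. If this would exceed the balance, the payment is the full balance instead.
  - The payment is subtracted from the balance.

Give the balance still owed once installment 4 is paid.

$1,933.44

# | Opening | Payment | End bal
1 | $8,625.56 | $1,673.03 | $6,952.53
2 | $6,952.53 | $1,673.03 | $5,279.50
3 | $5,279.50 | $1,673.03 | $3,606.47
4 | $3,606.47 | $1,673.03 | $1,933.44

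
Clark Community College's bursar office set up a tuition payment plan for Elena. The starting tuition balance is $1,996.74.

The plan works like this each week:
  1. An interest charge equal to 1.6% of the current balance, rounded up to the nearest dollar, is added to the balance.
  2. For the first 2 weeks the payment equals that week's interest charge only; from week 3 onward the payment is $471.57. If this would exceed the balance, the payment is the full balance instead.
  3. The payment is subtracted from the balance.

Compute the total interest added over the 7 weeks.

$154.00

Week 1: opening $1,996.74; interest $32.00 → $2,028.74; payment $32.00; balance $1,996.74
Week 2: opening $1,996.74; interest $32.00 → $2,028.74; payment $32.00; balance $1,996.74
Week 3: opening $1,996.74; interest $32.00 → $2,028.74; payment $471.57; balance $1,557.17
Week 4: opening $1,557.17; interest $25.00 → $1,582.17; payment $471.57; balance $1,110.60
Week 5: opening $1,110.60; interest $18.00 → $1,128.60; payment $471.57; balance $657.03
Week 6: opening $657.03; interest $11.00 → $668.03; payment $471.57; balance $196.46
Week 7: opening $196.46; interest $4.00 → $200.46; payment $200.46; balance $0.00
Total interest: $32.00 + $32.00 + $32.00 + $25.00 + $18.00 + $11.00 + $4.00 = $154.00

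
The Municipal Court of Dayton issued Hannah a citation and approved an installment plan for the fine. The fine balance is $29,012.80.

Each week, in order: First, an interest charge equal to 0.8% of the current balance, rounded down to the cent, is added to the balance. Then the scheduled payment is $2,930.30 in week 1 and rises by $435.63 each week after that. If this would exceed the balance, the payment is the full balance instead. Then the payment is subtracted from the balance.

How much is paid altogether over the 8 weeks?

$30,058.29

Week 1: $29,012.80 +$232.10 interest = $29,244.90; pay $2,930.30 → $26,314.60
Week 2: $26,314.60 +$210.51 interest = $26,525.11; pay $3,365.93 → $23,159.18
Week 3: $23,159.18 +$185.27 interest = $23,344.45; pay $3,801.56 → $19,542.89
Week 4: $19,542.89 +$156.34 interest = $19,699.23; pay $4,237.19 → $15,462.04
Week 5: $15,462.04 +$123.69 interest = $15,585.73; pay $4,672.82 → $10,912.91
Week 6: $10,912.91 +$87.30 interest = $11,000.21; pay $5,108.45 → $5,891.76
Week 7: $5,891.76 +$47.13 interest = $5,938.89; pay $5,544.08 → $394.81
Week 8: $394.81 +$3.15 interest = $397.96; pay $397.96 → $0.00
Total paid: $30,058.29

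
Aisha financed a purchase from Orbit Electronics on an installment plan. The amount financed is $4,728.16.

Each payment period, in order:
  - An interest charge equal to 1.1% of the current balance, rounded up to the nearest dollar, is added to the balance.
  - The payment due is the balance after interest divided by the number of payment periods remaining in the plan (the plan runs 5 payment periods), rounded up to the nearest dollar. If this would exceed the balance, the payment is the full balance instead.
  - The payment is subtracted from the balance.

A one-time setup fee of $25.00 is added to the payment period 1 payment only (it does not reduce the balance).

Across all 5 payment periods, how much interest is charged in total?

# | Opening | Interest | Payment | Fee | End bal
1 | $4,728.16 | $53.00 | $957.00 | $25.00 | $3,824.16
2 | $3,824.16 | $43.00 | $967.00 | — | $2,900.16
3 | $2,900.16 | $32.00 | $978.00 | — | $1,954.16
4 | $1,954.16 | $22.00 | $989.00 | — | $987.16
5 | $987.16 | $11.00 | $998.16 | — | $0.00
Total interest: $53.00 + $43.00 + $32.00 + $22.00 + $11.00 = $161.00

$161.00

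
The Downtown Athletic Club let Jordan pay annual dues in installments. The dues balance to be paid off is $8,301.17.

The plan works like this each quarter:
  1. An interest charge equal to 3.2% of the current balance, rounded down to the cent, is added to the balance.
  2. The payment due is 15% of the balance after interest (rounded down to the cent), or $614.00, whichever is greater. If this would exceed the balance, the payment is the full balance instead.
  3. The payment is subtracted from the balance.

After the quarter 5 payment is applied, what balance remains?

Quarter 1: $8,301.17 +$265.63 interest = $8,566.80; pay $1,285.02 → $7,281.78
Quarter 2: $7,281.78 +$233.01 interest = $7,514.79; pay $1,127.21 → $6,387.58
Quarter 3: $6,387.58 +$204.40 interest = $6,591.98; pay $988.79 → $5,603.19
Quarter 4: $5,603.19 +$179.30 interest = $5,782.49; pay $867.37 → $4,915.12
Quarter 5: $4,915.12 +$157.28 interest = $5,072.40; pay $760.86 → $4,311.54

$4,311.54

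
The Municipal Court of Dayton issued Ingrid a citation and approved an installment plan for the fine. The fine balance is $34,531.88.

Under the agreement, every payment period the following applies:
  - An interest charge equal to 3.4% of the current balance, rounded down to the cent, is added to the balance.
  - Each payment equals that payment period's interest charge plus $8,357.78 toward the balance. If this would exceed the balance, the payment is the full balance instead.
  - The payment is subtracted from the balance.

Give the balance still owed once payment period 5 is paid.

$0.00

# | Opening | Interest | Payment | End bal
1 | $34,531.88 | $1,174.08 | $9,531.86 | $26,174.10
2 | $26,174.10 | $889.91 | $9,247.69 | $17,816.32
3 | $17,816.32 | $605.75 | $8,963.53 | $9,458.54
4 | $9,458.54 | $321.59 | $8,679.37 | $1,100.76
5 | $1,100.76 | $37.42 | $1,138.18 | $0.00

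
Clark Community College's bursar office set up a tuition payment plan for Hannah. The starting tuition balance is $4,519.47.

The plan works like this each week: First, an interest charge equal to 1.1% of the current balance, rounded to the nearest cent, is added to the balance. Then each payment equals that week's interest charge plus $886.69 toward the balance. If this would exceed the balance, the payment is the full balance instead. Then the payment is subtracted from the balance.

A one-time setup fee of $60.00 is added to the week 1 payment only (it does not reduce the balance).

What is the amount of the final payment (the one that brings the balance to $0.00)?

Week 1: opening $4,519.47; interest $49.71 → $4,569.18; payment $936.40 (+ $60.00 fee); balance $3,632.78
Week 2: opening $3,632.78; interest $39.96 → $3,672.74; payment $926.65; balance $2,746.09
Week 3: opening $2,746.09; interest $30.21 → $2,776.30; payment $916.90; balance $1,859.40
Week 4: opening $1,859.40; interest $20.45 → $1,879.85; payment $907.14; balance $972.71
Week 5: opening $972.71; interest $10.70 → $983.41; payment $897.39; balance $86.02
Week 6: opening $86.02; interest $0.95 → $86.97; payment $86.97; balance $0.00

$86.97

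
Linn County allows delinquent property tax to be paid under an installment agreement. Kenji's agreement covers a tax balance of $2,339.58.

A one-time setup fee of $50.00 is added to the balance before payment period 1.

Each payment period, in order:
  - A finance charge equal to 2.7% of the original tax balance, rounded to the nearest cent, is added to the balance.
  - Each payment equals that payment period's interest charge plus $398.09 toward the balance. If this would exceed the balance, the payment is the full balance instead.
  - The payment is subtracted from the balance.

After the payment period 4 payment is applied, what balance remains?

$797.22

Payment period 1: $2,389.58 +$63.17 interest = $2,452.75; pay $461.26 → $1,991.49
Payment period 2: $1,991.49 +$63.17 interest = $2,054.66; pay $461.26 → $1,593.40
Payment period 3: $1,593.40 +$63.17 interest = $1,656.57; pay $461.26 → $1,195.31
Payment period 4: $1,195.31 +$63.17 interest = $1,258.48; pay $461.26 → $797.22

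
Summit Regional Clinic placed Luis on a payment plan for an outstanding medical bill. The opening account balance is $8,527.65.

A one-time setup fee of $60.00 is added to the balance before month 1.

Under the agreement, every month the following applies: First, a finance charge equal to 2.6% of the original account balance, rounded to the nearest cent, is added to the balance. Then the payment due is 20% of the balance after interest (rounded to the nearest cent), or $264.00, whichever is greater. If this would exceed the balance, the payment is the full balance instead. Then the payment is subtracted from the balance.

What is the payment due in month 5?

Month 1: $8,587.65 +$221.72 interest = $8,809.37; pay $1,761.87 → $7,047.50
Month 2: $7,047.50 +$221.72 interest = $7,269.22; pay $1,453.84 → $5,815.38
Month 3: $5,815.38 +$221.72 interest = $6,037.10; pay $1,207.42 → $4,829.68
Month 4: $4,829.68 +$221.72 interest = $5,051.40; pay $1,010.28 → $4,041.12
Month 5: $4,041.12 +$221.72 interest = $4,262.84; pay $852.57 → $3,410.27

$852.57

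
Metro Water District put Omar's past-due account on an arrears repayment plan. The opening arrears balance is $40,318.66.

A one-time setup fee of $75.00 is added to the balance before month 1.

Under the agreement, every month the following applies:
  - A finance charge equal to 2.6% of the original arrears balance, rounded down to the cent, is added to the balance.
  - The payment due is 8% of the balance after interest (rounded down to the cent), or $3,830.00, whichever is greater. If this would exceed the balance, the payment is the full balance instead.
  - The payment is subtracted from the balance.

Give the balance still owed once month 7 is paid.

Month 1: opening $40,393.66; interest $1,048.28 → $41,441.94; payment $3,830.00; balance $37,611.94
Month 2: opening $37,611.94; interest $1,048.28 → $38,660.22; payment $3,830.00; balance $34,830.22
Month 3: opening $34,830.22; interest $1,048.28 → $35,878.50; payment $3,830.00; balance $32,048.50
Month 4: opening $32,048.50; interest $1,048.28 → $33,096.78; payment $3,830.00; balance $29,266.78
Month 5: opening $29,266.78; interest $1,048.28 → $30,315.06; payment $3,830.00; balance $26,485.06
Month 6: opening $26,485.06; interest $1,048.28 → $27,533.34; payment $3,830.00; balance $23,703.34
Month 7: opening $23,703.34; interest $1,048.28 → $24,751.62; payment $3,830.00; balance $20,921.62

$20,921.62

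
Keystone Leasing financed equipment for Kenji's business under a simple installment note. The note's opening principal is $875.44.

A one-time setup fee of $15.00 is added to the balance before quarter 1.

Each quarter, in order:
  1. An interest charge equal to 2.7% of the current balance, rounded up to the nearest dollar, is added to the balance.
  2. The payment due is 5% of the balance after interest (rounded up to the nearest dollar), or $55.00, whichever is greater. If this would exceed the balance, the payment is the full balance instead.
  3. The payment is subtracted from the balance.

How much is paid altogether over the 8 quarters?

$440.00

# | Opening | Interest | Payment | End bal
1 | $890.44 | $25.00 | $55.00 | $860.44
2 | $860.44 | $24.00 | $55.00 | $829.44
3 | $829.44 | $23.00 | $55.00 | $797.44
4 | $797.44 | $22.00 | $55.00 | $764.44
5 | $764.44 | $21.00 | $55.00 | $730.44
6 | $730.44 | $20.00 | $55.00 | $695.44
7 | $695.44 | $19.00 | $55.00 | $659.44
8 | $659.44 | $18.00 | $55.00 | $622.44
Total paid: $440.00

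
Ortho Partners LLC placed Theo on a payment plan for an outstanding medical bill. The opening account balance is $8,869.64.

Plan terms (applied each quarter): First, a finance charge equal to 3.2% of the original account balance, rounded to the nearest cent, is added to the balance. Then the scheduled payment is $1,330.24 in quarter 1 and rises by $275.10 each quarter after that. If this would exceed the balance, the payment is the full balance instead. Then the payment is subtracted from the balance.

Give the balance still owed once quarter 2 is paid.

# | Opening | Interest | Payment | End bal
1 | $8,869.64 | $283.83 | $1,330.24 | $7,823.23
2 | $7,823.23 | $283.83 | $1,605.34 | $6,501.72

$6,501.72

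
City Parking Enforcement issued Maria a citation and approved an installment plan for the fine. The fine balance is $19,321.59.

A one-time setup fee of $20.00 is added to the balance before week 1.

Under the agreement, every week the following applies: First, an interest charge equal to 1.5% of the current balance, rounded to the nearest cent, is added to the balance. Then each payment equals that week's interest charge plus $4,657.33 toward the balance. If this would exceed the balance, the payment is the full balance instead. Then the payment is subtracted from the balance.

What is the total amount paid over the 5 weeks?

$20,093.59

Week 1: $19,341.59 +$290.12 interest = $19,631.71; pay $4,947.45 → $14,684.26
Week 2: $14,684.26 +$220.26 interest = $14,904.52; pay $4,877.59 → $10,026.93
Week 3: $10,026.93 +$150.40 interest = $10,177.33; pay $4,807.73 → $5,369.60
Week 4: $5,369.60 +$80.54 interest = $5,450.14; pay $4,737.87 → $712.27
Week 5: $712.27 +$10.68 interest = $722.95; pay $722.95 → $0.00
Total paid: $20,093.59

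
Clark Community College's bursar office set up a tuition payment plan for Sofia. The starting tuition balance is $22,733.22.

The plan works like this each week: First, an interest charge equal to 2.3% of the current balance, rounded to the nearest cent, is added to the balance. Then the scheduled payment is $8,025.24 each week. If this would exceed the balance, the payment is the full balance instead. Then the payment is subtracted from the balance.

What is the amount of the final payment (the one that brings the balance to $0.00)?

Week 1: opening $22,733.22; interest $522.86 → $23,256.08; payment $8,025.24; balance $15,230.84
Week 2: opening $15,230.84; interest $350.31 → $15,581.15; payment $8,025.24; balance $7,555.91
Week 3: opening $7,555.91; interest $173.79 → $7,729.70; payment $7,729.70; balance $0.00

$7,729.70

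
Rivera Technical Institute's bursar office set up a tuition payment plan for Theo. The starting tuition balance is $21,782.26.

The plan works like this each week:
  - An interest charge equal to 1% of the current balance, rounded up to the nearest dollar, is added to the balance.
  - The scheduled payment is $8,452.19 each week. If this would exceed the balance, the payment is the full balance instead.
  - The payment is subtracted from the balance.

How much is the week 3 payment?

Week 1: opening $21,782.26; interest $218.00 → $22,000.26; payment $8,452.19; balance $13,548.07
Week 2: opening $13,548.07; interest $136.00 → $13,684.07; payment $8,452.19; balance $5,231.88
Week 3: opening $5,231.88; interest $53.00 → $5,284.88; payment $5,284.88; balance $0.00

$5,284.88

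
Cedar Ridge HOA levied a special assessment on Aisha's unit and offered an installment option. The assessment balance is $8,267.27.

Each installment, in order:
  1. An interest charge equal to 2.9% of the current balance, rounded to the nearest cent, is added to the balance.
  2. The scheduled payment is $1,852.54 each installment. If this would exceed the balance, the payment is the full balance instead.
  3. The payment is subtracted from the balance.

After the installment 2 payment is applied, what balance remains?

Installment 1: $8,267.27 +$239.75 interest = $8,507.02; pay $1,852.54 → $6,654.48
Installment 2: $6,654.48 +$192.98 interest = $6,847.46; pay $1,852.54 → $4,994.92

$4,994.92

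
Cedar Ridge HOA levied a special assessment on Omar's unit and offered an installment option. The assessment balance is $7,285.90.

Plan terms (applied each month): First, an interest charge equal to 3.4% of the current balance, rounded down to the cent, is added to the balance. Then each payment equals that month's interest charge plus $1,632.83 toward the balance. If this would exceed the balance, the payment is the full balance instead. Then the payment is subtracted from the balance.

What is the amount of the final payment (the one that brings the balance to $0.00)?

Month 1: $7,285.90 +$247.72 interest = $7,533.62; pay $1,880.55 → $5,653.07
Month 2: $5,653.07 +$192.20 interest = $5,845.27; pay $1,825.03 → $4,020.24
Month 3: $4,020.24 +$136.68 interest = $4,156.92; pay $1,769.51 → $2,387.41
Month 4: $2,387.41 +$81.17 interest = $2,468.58; pay $1,714.00 → $754.58
Month 5: $754.58 +$25.65 interest = $780.23; pay $780.23 → $0.00

$780.23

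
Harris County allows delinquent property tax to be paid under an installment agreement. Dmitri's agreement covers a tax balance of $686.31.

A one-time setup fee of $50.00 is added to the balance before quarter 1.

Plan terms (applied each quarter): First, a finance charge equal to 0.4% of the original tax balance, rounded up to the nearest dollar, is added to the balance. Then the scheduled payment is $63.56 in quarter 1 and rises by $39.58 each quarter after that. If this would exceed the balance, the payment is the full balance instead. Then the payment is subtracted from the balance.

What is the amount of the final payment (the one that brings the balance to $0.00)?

Quarter 1: opening $736.31; interest $3.00 → $739.31; payment $63.56; balance $675.75
Quarter 2: opening $675.75; interest $3.00 → $678.75; payment $103.14; balance $575.61
Quarter 3: opening $575.61; interest $3.00 → $578.61; payment $142.72; balance $435.89
Quarter 4: opening $435.89; interest $3.00 → $438.89; payment $182.30; balance $256.59
Quarter 5: opening $256.59; interest $3.00 → $259.59; payment $221.88; balance $37.71
Quarter 6: opening $37.71; interest $3.00 → $40.71; payment $40.71; balance $0.00

$40.71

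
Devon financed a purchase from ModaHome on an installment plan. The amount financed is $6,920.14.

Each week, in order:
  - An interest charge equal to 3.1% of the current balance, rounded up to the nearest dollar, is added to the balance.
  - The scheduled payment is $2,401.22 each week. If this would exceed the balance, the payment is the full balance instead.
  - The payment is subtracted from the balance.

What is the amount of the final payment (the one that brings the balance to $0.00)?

Week 1: opening $6,920.14; interest $215.00 → $7,135.14; payment $2,401.22; balance $4,733.92
Week 2: opening $4,733.92; interest $147.00 → $4,880.92; payment $2,401.22; balance $2,479.70
Week 3: opening $2,479.70; interest $77.00 → $2,556.70; payment $2,401.22; balance $155.48
Week 4: opening $155.48; interest $5.00 → $160.48; payment $160.48; balance $0.00

$160.48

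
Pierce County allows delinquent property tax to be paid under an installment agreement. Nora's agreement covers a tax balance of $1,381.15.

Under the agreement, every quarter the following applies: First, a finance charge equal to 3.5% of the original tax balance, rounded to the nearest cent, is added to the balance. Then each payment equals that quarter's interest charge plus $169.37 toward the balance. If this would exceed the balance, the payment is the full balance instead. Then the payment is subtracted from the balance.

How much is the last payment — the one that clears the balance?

Quarter 1: opening $1,381.15; interest $48.34 → $1,429.49; payment $217.71; balance $1,211.78
Quarter 2: opening $1,211.78; interest $48.34 → $1,260.12; payment $217.71; balance $1,042.41
Quarter 3: opening $1,042.41; interest $48.34 → $1,090.75; payment $217.71; balance $873.04
Quarter 4: opening $873.04; interest $48.34 → $921.38; payment $217.71; balance $703.67
Quarter 5: opening $703.67; interest $48.34 → $752.01; payment $217.71; balance $534.30
Quarter 6: opening $534.30; interest $48.34 → $582.64; payment $217.71; balance $364.93
Quarter 7: opening $364.93; interest $48.34 → $413.27; payment $217.71; balance $195.56
Quarter 8: opening $195.56; interest $48.34 → $243.90; payment $217.71; balance $26.19
Quarter 9: opening $26.19; interest $48.34 → $74.53; payment $74.53; balance $0.00

$74.53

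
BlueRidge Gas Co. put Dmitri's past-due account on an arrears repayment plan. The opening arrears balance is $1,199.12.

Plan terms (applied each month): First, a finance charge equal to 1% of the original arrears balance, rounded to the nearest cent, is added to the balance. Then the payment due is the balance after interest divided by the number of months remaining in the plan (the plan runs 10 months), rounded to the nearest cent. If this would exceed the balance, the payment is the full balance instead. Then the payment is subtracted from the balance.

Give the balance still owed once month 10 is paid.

$0.00

Month 1: opening $1,199.12; interest $11.99 → $1,211.11; payment $121.11; balance $1,090.00
Month 2: opening $1,090.00; interest $11.99 → $1,101.99; payment $122.44; balance $979.55
Month 3: opening $979.55; interest $11.99 → $991.54; payment $123.94; balance $867.60
Month 4: opening $867.60; interest $11.99 → $879.59; payment $125.66; balance $753.93
Month 5: opening $753.93; interest $11.99 → $765.92; payment $127.65; balance $638.27
Month 6: opening $638.27; interest $11.99 → $650.26; payment $130.05; balance $520.21
Month 7: opening $520.21; interest $11.99 → $532.20; payment $133.05; balance $399.15
Month 8: opening $399.15; interest $11.99 → $411.14; payment $137.05; balance $274.09
Month 9: opening $274.09; interest $11.99 → $286.08; payment $143.04; balance $143.04
Month 10: opening $143.04; interest $11.99 → $155.03; payment $155.03; balance $0.00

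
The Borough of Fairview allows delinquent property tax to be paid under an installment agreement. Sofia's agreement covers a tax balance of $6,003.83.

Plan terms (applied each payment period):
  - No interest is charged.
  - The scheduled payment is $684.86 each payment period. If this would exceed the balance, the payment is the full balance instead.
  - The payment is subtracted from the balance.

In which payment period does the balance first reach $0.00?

Payment period 1: opening $6,003.83; payment $684.86; balance $5,318.97
Payment period 2: opening $5,318.97; payment $684.86; balance $4,634.11
Payment period 3: opening $4,634.11; payment $684.86; balance $3,949.25
Payment period 4: opening $3,949.25; payment $684.86; balance $3,264.39
Payment period 5: opening $3,264.39; payment $684.86; balance $2,579.53
Payment period 6: opening $2,579.53; payment $684.86; balance $1,894.67
Payment period 7: opening $1,894.67; payment $684.86; balance $1,209.81
Payment period 8: opening $1,209.81; payment $684.86; balance $524.95
Payment period 9: opening $524.95; payment $524.95; balance $0.00
Balance reaches $0.00 in payment period 9.

9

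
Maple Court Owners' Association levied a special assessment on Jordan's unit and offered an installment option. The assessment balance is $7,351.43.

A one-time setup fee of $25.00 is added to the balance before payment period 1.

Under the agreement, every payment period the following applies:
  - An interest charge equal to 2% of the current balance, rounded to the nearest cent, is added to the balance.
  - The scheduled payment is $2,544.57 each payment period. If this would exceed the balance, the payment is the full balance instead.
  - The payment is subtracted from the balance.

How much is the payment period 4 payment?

$41.34

Payment period 1: opening $7,376.43; interest $147.53 → $7,523.96; payment $2,544.57; balance $4,979.39
Payment period 2: opening $4,979.39; interest $99.59 → $5,078.98; payment $2,544.57; balance $2,534.41
Payment period 3: opening $2,534.41; interest $50.69 → $2,585.10; payment $2,544.57; balance $40.53
Payment period 4: opening $40.53; interest $0.81 → $41.34; payment $41.34; balance $0.00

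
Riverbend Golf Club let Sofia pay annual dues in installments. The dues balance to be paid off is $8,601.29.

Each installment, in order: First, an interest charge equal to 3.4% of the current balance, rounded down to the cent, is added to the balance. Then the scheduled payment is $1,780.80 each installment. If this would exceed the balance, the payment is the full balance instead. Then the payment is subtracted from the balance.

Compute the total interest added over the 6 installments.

$960.27

Installment 1: $8,601.29 +$292.44 interest = $8,893.73; pay $1,780.80 → $7,112.93
Installment 2: $7,112.93 +$241.83 interest = $7,354.76; pay $1,780.80 → $5,573.96
Installment 3: $5,573.96 +$189.51 interest = $5,763.47; pay $1,780.80 → $3,982.67
Installment 4: $3,982.67 +$135.41 interest = $4,118.08; pay $1,780.80 → $2,337.28
Installment 5: $2,337.28 +$79.46 interest = $2,416.74; pay $1,780.80 → $635.94
Installment 6: $635.94 +$21.62 interest = $657.56; pay $657.56 → $0.00
Total interest: $292.44 + $241.83 + $189.51 + $135.41 + $79.46 + $21.62 = $960.27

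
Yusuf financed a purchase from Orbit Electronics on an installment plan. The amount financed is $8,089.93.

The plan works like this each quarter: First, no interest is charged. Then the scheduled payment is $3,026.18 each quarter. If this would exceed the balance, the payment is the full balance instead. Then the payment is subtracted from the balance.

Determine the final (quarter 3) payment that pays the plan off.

Quarter 1: $8,089.93 − $3,026.18 → $5,063.75
Quarter 2: $5,063.75 − $3,026.18 → $2,037.57
Quarter 3: $2,037.57 − $2,037.57 → $0.00

$2,037.57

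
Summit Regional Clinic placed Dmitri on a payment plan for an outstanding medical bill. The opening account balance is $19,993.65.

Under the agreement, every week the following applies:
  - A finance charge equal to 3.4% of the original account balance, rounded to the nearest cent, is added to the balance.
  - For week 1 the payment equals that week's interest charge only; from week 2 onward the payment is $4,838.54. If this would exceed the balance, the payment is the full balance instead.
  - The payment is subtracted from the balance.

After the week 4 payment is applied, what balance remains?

Week 1: $19,993.65 +$679.78 interest = $20,673.43; pay $679.78 → $19,993.65
Week 2: $19,993.65 +$679.78 interest = $20,673.43; pay $4,838.54 → $15,834.89
Week 3: $15,834.89 +$679.78 interest = $16,514.67; pay $4,838.54 → $11,676.13
Week 4: $11,676.13 +$679.78 interest = $12,355.91; pay $4,838.54 → $7,517.37

$7,517.37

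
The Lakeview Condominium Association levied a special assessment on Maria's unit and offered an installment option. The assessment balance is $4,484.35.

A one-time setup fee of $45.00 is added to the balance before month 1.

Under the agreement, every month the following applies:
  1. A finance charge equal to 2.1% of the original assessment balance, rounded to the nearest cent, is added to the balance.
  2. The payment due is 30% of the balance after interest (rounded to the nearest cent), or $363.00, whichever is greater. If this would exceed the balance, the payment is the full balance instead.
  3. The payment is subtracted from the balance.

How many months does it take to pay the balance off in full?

9

Month 1: $4,529.35 +$94.17 interest = $4,623.52; pay $1,387.06 → $3,236.46
Month 2: $3,236.46 +$94.17 interest = $3,330.63; pay $999.19 → $2,331.44
Month 3: $2,331.44 +$94.17 interest = $2,425.61; pay $727.68 → $1,697.93
Month 4: $1,697.93 +$94.17 interest = $1,792.10; pay $537.63 → $1,254.47
Month 5: $1,254.47 +$94.17 interest = $1,348.64; pay $404.59 → $944.05
Month 6: $944.05 +$94.17 interest = $1,038.22; pay $363.00 → $675.22
Month 7: $675.22 +$94.17 interest = $769.39; pay $363.00 → $406.39
Month 8: $406.39 +$94.17 interest = $500.56; pay $363.00 → $137.56
Month 9: $137.56 +$94.17 interest = $231.73; pay $231.73 → $0.00
Balance reaches $0.00 in month 9.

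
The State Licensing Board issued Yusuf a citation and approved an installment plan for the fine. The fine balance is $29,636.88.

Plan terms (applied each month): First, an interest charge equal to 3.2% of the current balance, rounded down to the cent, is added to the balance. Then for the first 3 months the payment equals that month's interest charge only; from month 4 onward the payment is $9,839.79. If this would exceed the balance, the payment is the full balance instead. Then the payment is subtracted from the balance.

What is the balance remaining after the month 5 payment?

$11,569.53

Month 1: $29,636.88 +$948.38 interest = $30,585.26; pay $948.38 → $29,636.88
Month 2: $29,636.88 +$948.38 interest = $30,585.26; pay $948.38 → $29,636.88
Month 3: $29,636.88 +$948.38 interest = $30,585.26; pay $948.38 → $29,636.88
Month 4: $29,636.88 +$948.38 interest = $30,585.26; pay $9,839.79 → $20,745.47
Month 5: $20,745.47 +$663.85 interest = $21,409.32; pay $9,839.79 → $11,569.53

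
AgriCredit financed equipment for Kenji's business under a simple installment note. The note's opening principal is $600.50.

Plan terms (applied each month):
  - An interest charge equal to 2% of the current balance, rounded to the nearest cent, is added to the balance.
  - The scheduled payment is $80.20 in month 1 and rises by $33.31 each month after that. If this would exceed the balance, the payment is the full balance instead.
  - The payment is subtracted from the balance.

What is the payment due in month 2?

Month 1: opening $600.50; interest $12.01 → $612.51; payment $80.20; balance $532.31
Month 2: opening $532.31; interest $10.65 → $542.96; payment $113.51; balance $429.45

$113.51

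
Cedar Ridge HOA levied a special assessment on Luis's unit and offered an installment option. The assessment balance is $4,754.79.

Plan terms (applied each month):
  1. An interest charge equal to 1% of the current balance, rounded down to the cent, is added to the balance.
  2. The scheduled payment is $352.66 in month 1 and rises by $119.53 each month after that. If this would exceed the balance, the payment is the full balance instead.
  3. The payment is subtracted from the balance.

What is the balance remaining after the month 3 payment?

$3,470.46

# | Opening | Interest | Payment | End bal
1 | $4,754.79 | $47.54 | $352.66 | $4,449.67
2 | $4,449.67 | $44.49 | $472.19 | $4,021.97
3 | $4,021.97 | $40.21 | $591.72 | $3,470.46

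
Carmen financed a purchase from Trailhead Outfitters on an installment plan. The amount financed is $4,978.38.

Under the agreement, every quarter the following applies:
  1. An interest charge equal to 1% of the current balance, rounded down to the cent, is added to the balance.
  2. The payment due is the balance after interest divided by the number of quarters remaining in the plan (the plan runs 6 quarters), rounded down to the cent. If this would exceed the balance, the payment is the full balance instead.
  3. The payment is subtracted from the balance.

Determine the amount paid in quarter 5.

$872.05

Quarter 1: $4,978.38 +$49.78 interest = $5,028.16; pay $838.02 → $4,190.14
Quarter 2: $4,190.14 +$41.90 interest = $4,232.04; pay $846.40 → $3,385.64
Quarter 3: $3,385.64 +$33.85 interest = $3,419.49; pay $854.87 → $2,564.62
Quarter 4: $2,564.62 +$25.64 interest = $2,590.26; pay $863.42 → $1,726.84
Quarter 5: $1,726.84 +$17.26 interest = $1,744.10; pay $872.05 → $872.05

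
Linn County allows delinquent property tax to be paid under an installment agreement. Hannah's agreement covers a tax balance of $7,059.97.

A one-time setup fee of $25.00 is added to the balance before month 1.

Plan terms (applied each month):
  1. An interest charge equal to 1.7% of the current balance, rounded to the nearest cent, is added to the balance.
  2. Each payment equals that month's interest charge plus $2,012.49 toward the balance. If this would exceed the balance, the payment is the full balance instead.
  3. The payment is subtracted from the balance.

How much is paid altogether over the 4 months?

Month 1: opening $7,084.97; interest $120.44 → $7,205.41; payment $2,132.93; balance $5,072.48
Month 2: opening $5,072.48; interest $86.23 → $5,158.71; payment $2,098.72; balance $3,059.99
Month 3: opening $3,059.99; interest $52.02 → $3,112.01; payment $2,064.51; balance $1,047.50
Month 4: opening $1,047.50; interest $17.81 → $1,065.31; payment $1,065.31; balance $0.00
Total paid: $7,361.47

$7,361.47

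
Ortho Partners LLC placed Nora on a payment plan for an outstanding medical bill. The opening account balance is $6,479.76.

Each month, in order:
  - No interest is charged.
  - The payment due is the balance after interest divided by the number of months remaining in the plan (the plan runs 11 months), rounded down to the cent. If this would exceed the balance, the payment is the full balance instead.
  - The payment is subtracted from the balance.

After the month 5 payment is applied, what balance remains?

$3,534.42

# | Opening | Payment | End bal
1 | $6,479.76 | $589.06 | $5,890.70
2 | $5,890.70 | $589.07 | $5,301.63
3 | $5,301.63 | $589.07 | $4,712.56
4 | $4,712.56 | $589.07 | $4,123.49
5 | $4,123.49 | $589.07 | $3,534.42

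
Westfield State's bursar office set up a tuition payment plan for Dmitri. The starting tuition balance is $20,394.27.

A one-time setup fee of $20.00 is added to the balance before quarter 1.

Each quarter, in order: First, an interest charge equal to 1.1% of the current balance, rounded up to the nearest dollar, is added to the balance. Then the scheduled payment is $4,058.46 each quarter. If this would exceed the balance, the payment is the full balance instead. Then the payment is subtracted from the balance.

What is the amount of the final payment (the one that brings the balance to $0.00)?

Quarter 1: $20,414.27 +$225.00 interest = $20,639.27; pay $4,058.46 → $16,580.81
Quarter 2: $16,580.81 +$183.00 interest = $16,763.81; pay $4,058.46 → $12,705.35
Quarter 3: $12,705.35 +$140.00 interest = $12,845.35; pay $4,058.46 → $8,786.89
Quarter 4: $8,786.89 +$97.00 interest = $8,883.89; pay $4,058.46 → $4,825.43
Quarter 5: $4,825.43 +$54.00 interest = $4,879.43; pay $4,058.46 → $820.97
Quarter 6: $820.97 +$10.00 interest = $830.97; pay $830.97 → $0.00

$830.97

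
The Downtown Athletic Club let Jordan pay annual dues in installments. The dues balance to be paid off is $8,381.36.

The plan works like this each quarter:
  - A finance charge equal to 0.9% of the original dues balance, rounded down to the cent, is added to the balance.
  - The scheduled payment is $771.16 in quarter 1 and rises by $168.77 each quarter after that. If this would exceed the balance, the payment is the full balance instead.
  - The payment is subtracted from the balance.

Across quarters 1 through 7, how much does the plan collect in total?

$8,909.37

Quarter 1: opening $8,381.36; interest $75.43 → $8,456.79; payment $771.16; balance $7,685.63
Quarter 2: opening $7,685.63; interest $75.43 → $7,761.06; payment $939.93; balance $6,821.13
Quarter 3: opening $6,821.13; interest $75.43 → $6,896.56; payment $1,108.70; balance $5,787.86
Quarter 4: opening $5,787.86; interest $75.43 → $5,863.29; payment $1,277.47; balance $4,585.82
Quarter 5: opening $4,585.82; interest $75.43 → $4,661.25; payment $1,446.24; balance $3,215.01
Quarter 6: opening $3,215.01; interest $75.43 → $3,290.44; payment $1,615.01; balance $1,675.43
Quarter 7: opening $1,675.43; interest $75.43 → $1,750.86; payment $1,750.86; balance $0.00
Total paid: $8,909.37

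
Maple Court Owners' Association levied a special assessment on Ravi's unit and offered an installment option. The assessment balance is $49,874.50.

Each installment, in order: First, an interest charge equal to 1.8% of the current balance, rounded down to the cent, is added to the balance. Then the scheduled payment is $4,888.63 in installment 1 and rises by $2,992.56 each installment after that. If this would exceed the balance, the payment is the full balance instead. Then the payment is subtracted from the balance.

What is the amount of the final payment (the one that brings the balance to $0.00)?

Installment 1: opening $49,874.50; interest $897.74 → $50,772.24; payment $4,888.63; balance $45,883.61
Installment 2: opening $45,883.61; interest $825.90 → $46,709.51; payment $7,881.19; balance $38,828.32
Installment 3: opening $38,828.32; interest $698.90 → $39,527.22; payment $10,873.75; balance $28,653.47
Installment 4: opening $28,653.47; interest $515.76 → $29,169.23; payment $13,866.31; balance $15,302.92
Installment 5: opening $15,302.92; interest $275.45 → $15,578.37; payment $15,578.37; balance $0.00

$15,578.37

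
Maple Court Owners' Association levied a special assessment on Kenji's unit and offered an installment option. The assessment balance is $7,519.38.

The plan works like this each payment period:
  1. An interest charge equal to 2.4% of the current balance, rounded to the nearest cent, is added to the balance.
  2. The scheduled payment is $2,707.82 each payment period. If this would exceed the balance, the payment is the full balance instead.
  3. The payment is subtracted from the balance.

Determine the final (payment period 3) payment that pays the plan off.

$2,461.72

# | Opening | Interest | Payment | End bal
1 | $7,519.38 | $180.47 | $2,707.82 | $4,992.03
2 | $4,992.03 | $119.81 | $2,707.82 | $2,404.02
3 | $2,404.02 | $57.70 | $2,461.72 | $0.00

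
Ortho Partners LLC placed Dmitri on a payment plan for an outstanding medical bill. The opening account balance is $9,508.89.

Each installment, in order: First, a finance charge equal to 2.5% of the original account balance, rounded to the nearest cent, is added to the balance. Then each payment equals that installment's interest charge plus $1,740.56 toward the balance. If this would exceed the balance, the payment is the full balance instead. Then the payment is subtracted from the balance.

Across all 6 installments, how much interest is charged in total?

# | Opening | Interest | Payment | End bal
1 | $9,508.89 | $237.72 | $1,978.28 | $7,768.33
2 | $7,768.33 | $237.72 | $1,978.28 | $6,027.77
3 | $6,027.77 | $237.72 | $1,978.28 | $4,287.21
4 | $4,287.21 | $237.72 | $1,978.28 | $2,546.65
5 | $2,546.65 | $237.72 | $1,978.28 | $806.09
6 | $806.09 | $237.72 | $1,043.81 | $0.00
Total interest: $237.72 + $237.72 + $237.72 + $237.72 + $237.72 + $237.72 = $1,426.32

$1,426.32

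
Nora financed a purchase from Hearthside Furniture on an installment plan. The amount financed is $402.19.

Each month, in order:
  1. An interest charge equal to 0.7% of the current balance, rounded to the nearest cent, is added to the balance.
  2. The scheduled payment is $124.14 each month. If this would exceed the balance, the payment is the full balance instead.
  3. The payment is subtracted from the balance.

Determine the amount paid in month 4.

Month 1: $402.19 +$2.82 interest = $405.01; pay $124.14 → $280.87
Month 2: $280.87 +$1.97 interest = $282.84; pay $124.14 → $158.70
Month 3: $158.70 +$1.11 interest = $159.81; pay $124.14 → $35.67
Month 4: $35.67 +$0.25 interest = $35.92; pay $35.92 → $0.00

$35.92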